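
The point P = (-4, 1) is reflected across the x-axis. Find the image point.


Transformation: reflection
Original point: (-4, 1)
Rule for reflection over the x-axis: (x, y) -> (x, -y)
Apply: (-4, 1) -> (-4, -1)
(-4, -1)


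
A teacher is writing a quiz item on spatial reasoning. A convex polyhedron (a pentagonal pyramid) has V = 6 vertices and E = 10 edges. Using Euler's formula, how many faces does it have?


Polyhedron: pentagonal pyramid
Euler's formula for convex polyhedra: V - E + F = 2
Given: V = 6 vertices and E = 10 edges
Solve for F:
F = 2 + E - V = 2 + 10 - 6 = 6
6 faces


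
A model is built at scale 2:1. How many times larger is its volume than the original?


Linear scale factor k = 2
Rule: under a linear scaling by k, volumes scale by k^3.
k^3 = 2 * 2 * 2
k^3 = 4 * 2
k^3 = 8
Volume scales by a factor of 8.
8 (dimensionless)


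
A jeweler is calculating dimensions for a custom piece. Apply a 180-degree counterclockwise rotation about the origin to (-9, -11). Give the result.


Transformation: rotation about the origin
Original point: (-9, -11)
Rule for 180 deg: (x, y) -> (-x, -y)
Apply: (-9, -11) -> (9, 11)
(9, 11)


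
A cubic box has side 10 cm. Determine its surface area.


Shape: cube
Side s = 10 cm
A cube has 6 square faces.
Formula: SA = 6 * s^2
s^2 = 100
SA = 6 * 100
SA = 600
600 cm^2


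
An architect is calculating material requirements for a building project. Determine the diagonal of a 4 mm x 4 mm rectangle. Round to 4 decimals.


Shape: rectangle (diagonal via Pythagoras)
Sides: 4 mm and 4 mm
Formula: d = sqrt(l^2 + w^2)
l^2 = 16, w^2 = 16
l^2 + w^2 = 32
d = sqrt(32)
d = 5.6569
5.6569 mm


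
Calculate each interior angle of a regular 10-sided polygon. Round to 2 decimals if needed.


Shape: regular decagon (10 sides)
Formula: interior angle = (n - 2) * 180 / n
(n - 2) = 8
(n - 2) * 180 = 1440
angle = 1440 / 10
angle = 144
144 degrees


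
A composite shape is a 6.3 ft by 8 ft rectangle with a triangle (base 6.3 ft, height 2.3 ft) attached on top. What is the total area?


Composite shape: rectangle + triangle
Rectangle area = 6.3 * 8 = 50.4
Triangle area = 0.5 * 6.3 * 2.3 = 7.245
Total = 50.4 + 7.245
Total = 57.645
57.645 ft^2


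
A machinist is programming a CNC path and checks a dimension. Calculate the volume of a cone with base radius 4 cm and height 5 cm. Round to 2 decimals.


Shape: cone
Radius r = 4 cm, Height h = 5 cm
Formula: V = (1/3) * pi * r^2 * h
r^2 = 16
pi * r^2 * h = pi * 16 * 5 = 80 * pi
V = 80 * pi / 3
V = 83.78
83.78 cm^3


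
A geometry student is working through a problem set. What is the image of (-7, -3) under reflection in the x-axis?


Transformation: reflection
Original point: (-7, -3)
Rule for reflection over the x-axis: (x, y) -> (x, -y)
Apply: (-7, -3) -> (-7, 3)
(-7, 3)


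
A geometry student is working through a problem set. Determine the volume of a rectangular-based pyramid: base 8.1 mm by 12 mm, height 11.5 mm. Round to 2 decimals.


Shape: rectangular pyramid
Base: 8.1 mm x 12 mm, Height h = 11.5 mm
Formula: V = (1/3) * base_area * h
base_area = 8.1 * 12 = 97.2
base_area * h = 97.2 * 11.5 = 1117.8
V = 1117.8 / 3
V = 372.6
372.6 mm^3


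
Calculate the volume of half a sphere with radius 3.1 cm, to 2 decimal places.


Shape: hemisphere (half of a sphere)
Radius r = 3.1 cm
Formula: V = (1/2) * (4/3) * pi * r^3 = (2/3) * pi * r^3
r^3 = 29.791
(2/3) * 29.791 = 19.860667
V = 19.860667 * pi
V = 62.39
62.39 cm^3


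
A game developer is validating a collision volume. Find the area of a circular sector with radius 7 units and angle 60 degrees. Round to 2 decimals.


Shape: circular sector
Radius r = 7 units, Angle = 60 degrees
Formula: A = (angle/360) * pi * r^2
r^2 = 49
Fraction of circle = 60/360
A = (60/360) * pi * 49
A = 8.166667 * pi
A = 25.66
25.66 units^2


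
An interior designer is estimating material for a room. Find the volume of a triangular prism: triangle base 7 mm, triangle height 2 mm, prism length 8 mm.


Shape: triangular prism
Triangle base = 7 mm, triangle height = 2 mm, prism length L = 8 mm
Formula: V = (1/2 * b * h_tri) * L
Cross-section area = 0.5 * 7 * 2 = 7
V = 7 * 8
V = 56
56 mm^3


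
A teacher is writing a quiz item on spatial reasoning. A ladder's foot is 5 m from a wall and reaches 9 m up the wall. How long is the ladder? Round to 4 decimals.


Shape: right triangle
Legs a = 5 m, b = 9 m
Formula: c = sqrt(a^2 + b^2)
a^2 = 25, b^2 = 81
a^2 + b^2 = 106
c = sqrt(106)
c = 10.2956
10.2956 m


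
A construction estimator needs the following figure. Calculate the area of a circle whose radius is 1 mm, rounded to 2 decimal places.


Shape: circle
Radius r = 1 mm
Formula: A = pi * r^2
r^2 = 1^2 = 1
A = pi * 1
A = 3.14
3.14 mm^2


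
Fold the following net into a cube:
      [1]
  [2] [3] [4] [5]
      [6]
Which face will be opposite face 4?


Net: cross layout. Take square 3 as the base (bottom).
Fold the four squares in the horizontal row up around 3: 2 -> left, 4 -> right, 5 wraps to the top.
Fold 1 and 6 up from 3: 1 -> back, 6 -> front.
Opposite pairs are therefore: (1, 6), (2, 4), (3, 5).
Face 4 is opposite face 2.
face 2


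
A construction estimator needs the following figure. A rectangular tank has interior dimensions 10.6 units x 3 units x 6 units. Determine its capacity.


Shape: rectangular prism
l = 10.6 units, w = 3 units, h = 6 units
Formula: V = l * w * h
V = 10.6 * 3 * 6
V = 31.8 * 6
V = 190.8
190.8 units^3


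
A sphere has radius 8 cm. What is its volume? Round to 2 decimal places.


Shape: sphere
Radius r = 8 cm
Formula: V = (4/3) * pi * r^3
r^3 = 512
(4/3) * 512 = 682.666667
V = 682.666667 * pi
V = 2144.66
2144.66 cm^3


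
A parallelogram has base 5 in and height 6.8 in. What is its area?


Shape: parallelogram
Base b = 5 in, Height h = 6.8 in
Formula: A = b * h
A = 5 * 6.8
A = 34
34 in^2


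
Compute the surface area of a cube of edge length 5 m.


Shape: cube
Side s = 5 m
A cube has 6 square faces.
Formula: SA = 6 * s^2
s^2 = 25
SA = 6 * 25
SA = 150
150 m^2


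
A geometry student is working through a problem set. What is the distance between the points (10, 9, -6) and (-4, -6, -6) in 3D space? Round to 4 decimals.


3D distance between two points
P1 = (10, 9, -6), P2 = (-4, -6, -6)
Formula: d = sqrt((x2-x1)^2 + (y2-y1)^2 + (z2-z1)^2)
dx = -4 - 10 = -14
dy = -6 - 9 = -15
dz = -6 - -6 = 0
dx^2 + dy^2 + dz^2 = 196 + 225 + 0 = 421
d = sqrt(421)
d = 20.5183
20.5183 units


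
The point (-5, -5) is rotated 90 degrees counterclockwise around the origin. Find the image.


Transformation: rotation about the origin
Original point: (-5, -5)
Rule for 90 deg counterclockwise: (x, y) -> (-y, x)
Apply: (-5, -5) -> (5, -5)
(5, -5)


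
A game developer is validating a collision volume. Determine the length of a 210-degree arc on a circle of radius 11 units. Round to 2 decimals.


Shape: circular arc
Radius r = 11 units, Angle = 210 degrees
Formula: L = (angle/360) * 2 * pi * r
2 * pi * r = 22 * pi
L = (210/360) * 22 * pi
L = 12.833333 * pi
L = 40.32
40.32 units


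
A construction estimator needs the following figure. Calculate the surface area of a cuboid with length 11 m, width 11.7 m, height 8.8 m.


Shape: rectangular prism
l = 11 m, w = 11.7 m, h = 8.8 m
Formula: SA = 2(lw + lh + wh)
lw = 128.7, lh = 96.8, wh = 102.96
lw + lh + wh = 328.46
SA = 2 * 328.46
SA = 656.92
656.92 m^2


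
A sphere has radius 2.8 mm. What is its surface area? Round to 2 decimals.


Shape: sphere
Radius r = 2.8 mm
Formula: SA = 4 * pi * r^2
r^2 = 7.84
SA = 4 * pi * 7.84
SA = 31.36 * pi
SA = 98.52
98.52 mm^2


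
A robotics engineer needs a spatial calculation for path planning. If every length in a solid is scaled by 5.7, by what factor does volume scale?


Linear scale factor k = 5.7
Rule: under a linear scaling by k, volumes scale by k^3.
k^3 = 5.7 * 5.7 * 5.7
k^3 = 32.49 * 5.7
k^3 = 185.193
Volume scales by a factor of 185.193.
185.193 (dimensionless)


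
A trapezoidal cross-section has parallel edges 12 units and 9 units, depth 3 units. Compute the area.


Shape: trapezoid
Parallel sides a = 12 units, b = 9 units; Height h = 3 units
Formula: A = (a + b) * h / 2
a + b = 12 + 9 = 21
A = 21 * 3 / 2
A = 63 / 2
A = 31.5
31.5 units^2


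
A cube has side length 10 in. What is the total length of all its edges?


Shape: cube
Side s = 10 in
A cube has 12 edges, all equal.
Formula: total edge length = 12 * s
Total = 12 * 10
Total = 120
120 in


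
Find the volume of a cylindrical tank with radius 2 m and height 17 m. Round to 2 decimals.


Shape: cylinder
Radius r = 2 m, Height h = 17 m
Formula: V = pi * r^2 * h
r^2 = 4
V = pi * 4 * 17
V = 68 * pi
V = 213.63
213.63 m^3


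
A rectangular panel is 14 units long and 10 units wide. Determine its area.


Shape: rectangle
Length l = 14 units, Width w = 10 units
Formula: A = l * w
A = 14 * 10
A = 140
140 units^2


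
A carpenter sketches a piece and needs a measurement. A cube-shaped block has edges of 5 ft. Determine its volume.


Shape: cube
Side s = 5 ft
Formula: V = s^3
V = 5 * 5 * 5
V = 25 * 5
V = 125
125 ft^3


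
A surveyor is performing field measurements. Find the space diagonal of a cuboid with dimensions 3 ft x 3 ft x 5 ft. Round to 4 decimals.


Shape: rectangular box (space diagonal)
l = 3 ft, w = 3 ft, h = 5 ft
Visualize: the diagonal of the base, then a right triangle with that diagonal and the height.
Formula: d = sqrt(l^2 + w^2 + h^2)
l^2 + w^2 + h^2 = 9 + 9 + 25 = 43
d = sqrt(43)
d = 6.5574
6.5574 ft


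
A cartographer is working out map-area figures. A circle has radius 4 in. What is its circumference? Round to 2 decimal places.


Shape: circle
Radius r = 4 in
Formula: C = 2 * pi * r
C = 2 * pi * 4
C = 8 * pi
C = 25.13
25.13 in


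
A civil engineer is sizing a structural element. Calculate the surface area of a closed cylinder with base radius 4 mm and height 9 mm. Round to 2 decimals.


Shape: closed cylinder
Radius r = 4 mm, Height h = 9 mm
Formula: SA = 2*pi*r^2 + 2*pi*r*h = 2*pi*r*(r + h)
r + h = 13
2 * r * (r + h) = 2 * 4 * 13 = 104
SA = 104 * pi
SA = 326.73
326.73 mm^2


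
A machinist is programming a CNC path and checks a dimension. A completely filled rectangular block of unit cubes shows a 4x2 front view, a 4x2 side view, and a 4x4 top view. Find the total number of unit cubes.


Orthographic views of a solid rectangular block:
Front view 4 x 2 -> length = 4, height = 2
Side view 4 x 2 -> width = 4, height = 2 (consistent)
Top view 4 x 4 -> confirms length = 4, width = 4
The block is 4 x 4 x 2.
Total unit cubes = 4 * 4 * 2 = 32
32 unit cubes


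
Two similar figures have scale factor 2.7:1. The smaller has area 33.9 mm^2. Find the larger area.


Linear scale factor k = 2.7
Original area = 33.9 mm^2
Rule: under a linear scaling by k, areas scale by k^2.
k^2 = 2.7^2 = 7.29
New area = 33.9 * 7.29
New area = 247.131
247.131 mm^2


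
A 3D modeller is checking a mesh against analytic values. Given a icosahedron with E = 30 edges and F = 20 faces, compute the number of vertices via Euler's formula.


Polyhedron: icosahedron
Euler's formula for convex polyhedra: V - E + F = 2
Given: E = 30 edges and F = 20 faces
Solve for V:
V = 2 + E - F = 2 + 30 - 20 = 12
12 vertices


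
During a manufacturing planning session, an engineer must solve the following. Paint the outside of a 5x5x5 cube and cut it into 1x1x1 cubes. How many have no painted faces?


Large cube: 5 x 5 x 5, cut into unit cubes.
n = 5, so n - 2 = 3
Unpainted cubes form the interior (n - 2)^3 block.
(n - 2)^3 = 3^3 = 27
27 unit cubes


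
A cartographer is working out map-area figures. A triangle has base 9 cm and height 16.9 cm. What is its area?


Shape: triangle
Base b = 9 cm, Height h = 16.9 cm
Formula: A = (1/2) * b * h
A = 0.5 * 9 * 16.9
A = 0.5 * 152.1
A = 76.05
76.05 cm^2


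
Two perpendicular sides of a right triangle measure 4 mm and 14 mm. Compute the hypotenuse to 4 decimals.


Shape: right triangle
Legs a = 4 mm, b = 14 mm
Formula: c = sqrt(a^2 + b^2)
a^2 = 16, b^2 = 196
a^2 + b^2 = 212
c = sqrt(212)
c = 14.5602
14.5602 mm


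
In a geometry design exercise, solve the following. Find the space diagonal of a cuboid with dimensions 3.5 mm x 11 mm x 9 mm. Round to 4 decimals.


Shape: rectangular box (space diagonal)
l = 3.5 mm, w = 11 mm, h = 9 mm
Visualize: the diagonal of the base, then a right triangle with that diagonal and the height.
Formula: d = sqrt(l^2 + w^2 + h^2)
l^2 + w^2 + h^2 = 12.25 + 121 + 81 = 214.25
d = sqrt(214.25)
d = 14.6373
14.6373 mm


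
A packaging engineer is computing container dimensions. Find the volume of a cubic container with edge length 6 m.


Shape: cube
Side s = 6 m
Formula: V = s^3
V = 6 * 6 * 6
V = 36 * 6
V = 216
216 m^3


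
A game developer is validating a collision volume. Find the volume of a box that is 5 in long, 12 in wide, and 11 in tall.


Shape: rectangular prism
l = 5 in, w = 12 in, h = 11 in
Formula: V = l * w * h
V = 5 * 12 * 11
V = 60 * 11
V = 660
660 in^3


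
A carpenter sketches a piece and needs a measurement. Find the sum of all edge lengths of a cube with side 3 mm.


Shape: cube
Side s = 3 mm
A cube has 12 edges, all equal.
Formula: total edge length = 12 * s
Total = 12 * 3
Total = 36
36 mm


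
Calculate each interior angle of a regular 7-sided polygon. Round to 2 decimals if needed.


Shape: regular heptagon (7 sides)
Formula: interior angle = (n - 2) * 180 / n
(n - 2) = 5
(n - 2) * 180 = 900
angle = 900 / 7
angle = 128.57
128.57 degrees


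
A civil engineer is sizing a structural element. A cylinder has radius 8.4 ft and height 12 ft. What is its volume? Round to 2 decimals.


Shape: cylinder
Radius r = 8.4 ft, Height h = 12 ft
Formula: V = pi * r^2 * h
r^2 = 70.56
V = pi * 70.56 * 12
V = 846.72 * pi
V = 2660.05
2660.05 ft^3


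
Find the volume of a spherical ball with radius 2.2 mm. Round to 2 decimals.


Shape: sphere
Radius r = 2.2 mm
Formula: V = (4/3) * pi * r^3
r^3 = 10.648
(4/3) * 10.648 = 14.197333
V = 14.197333 * pi
V = 44.6
44.6 mm^3


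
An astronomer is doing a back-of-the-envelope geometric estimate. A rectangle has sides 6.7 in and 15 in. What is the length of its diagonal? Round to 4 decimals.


Shape: rectangle (diagonal via Pythagoras)
Sides: 6.7 in and 15 in
Formula: d = sqrt(l^2 + w^2)
l^2 = 44.89, w^2 = 225
l^2 + w^2 = 269.89
d = sqrt(269.89)
d = 16.4283
16.4283 in


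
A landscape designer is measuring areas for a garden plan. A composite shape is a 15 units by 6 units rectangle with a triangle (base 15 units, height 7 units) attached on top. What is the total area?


Composite shape: rectangle + triangle
Rectangle area = 15 * 6 = 90
Triangle area = 0.5 * 15 * 7 = 52.5
Total = 90 + 52.5
Total = 142.5
142.5 units^2


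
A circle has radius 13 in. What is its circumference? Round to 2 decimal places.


Shape: circle
Radius r = 13 in
Formula: C = 2 * pi * r
C = 2 * pi * 13
C = 26 * pi
C = 81.68
81.68 in


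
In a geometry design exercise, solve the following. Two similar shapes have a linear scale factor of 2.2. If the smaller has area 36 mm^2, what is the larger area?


Linear scale factor k = 2.2
Original area = 36 mm^2
Rule: under a linear scaling by k, areas scale by k^2.
k^2 = 2.2^2 = 4.84
New area = 36 * 4.84
New area = 174.24
174.24 mm^2


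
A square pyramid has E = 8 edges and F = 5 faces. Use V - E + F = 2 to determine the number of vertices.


Polyhedron: square pyramid
Euler's formula for convex polyhedra: V - E + F = 2
Given: E = 8 edges and F = 5 faces
Solve for V:
V = 2 + E - F = 2 + 8 - 5 = 5
5 vertices


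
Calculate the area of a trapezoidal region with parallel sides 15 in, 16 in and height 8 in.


Shape: trapezoid
Parallel sides a = 15 in, b = 16 in; Height h = 8 in
Formula: A = (a + b) * h / 2
a + b = 15 + 16 = 31
A = 31 * 8 / 2
A = 248 / 2
A = 124
124 in^2


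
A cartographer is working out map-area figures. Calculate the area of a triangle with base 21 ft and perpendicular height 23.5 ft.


Shape: triangle
Base b = 21 ft, Height h = 23.5 ft
Formula: A = (1/2) * b * h
A = 0.5 * 21 * 23.5
A = 0.5 * 493.5
A = 246.75
246.75 ft^2


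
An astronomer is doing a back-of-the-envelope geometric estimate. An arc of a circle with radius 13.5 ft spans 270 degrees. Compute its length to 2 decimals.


Shape: circular arc
Radius r = 13.5 ft, Angle = 270 degrees
Formula: L = (angle/360) * 2 * pi * r
2 * pi * r = 27 * pi
L = (270/360) * 27 * pi
L = 20.25 * pi
L = 63.62
63.62 ft


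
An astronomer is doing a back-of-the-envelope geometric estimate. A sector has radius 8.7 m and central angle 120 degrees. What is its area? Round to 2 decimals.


Shape: circular sector
Radius r = 8.7 m, Angle = 120 degrees
Formula: A = (angle/360) * pi * r^2
r^2 = 75.69
Fraction of circle = 120/360
A = (120/360) * pi * 75.69
A = 25.23 * pi
A = 79.26
79.26 m^2


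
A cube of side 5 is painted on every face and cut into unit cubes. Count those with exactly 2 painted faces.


Large cube: 5 x 5 x 5, cut into unit cubes.
n = 5, so n - 2 = 3
Cubes with 2 painted faces lie along the edges, excluding corners.
A cube has 12 edges; each contributes (n - 2) = 3 such cubes.
Count = 12 * 3 = 36
36 unit cubes


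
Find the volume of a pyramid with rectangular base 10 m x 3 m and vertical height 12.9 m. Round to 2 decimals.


Shape: rectangular pyramid
Base: 10 m x 3 m, Height h = 12.9 m
Formula: V = (1/3) * base_area * h
base_area = 10 * 3 = 30
base_area * h = 30 * 12.9 = 387
V = 387 / 3
V = 129
129 m^3


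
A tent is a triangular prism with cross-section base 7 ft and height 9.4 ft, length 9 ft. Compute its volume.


Shape: triangular prism
Triangle base = 7 ft, triangle height = 9.4 ft, prism length L = 9 ft
Formula: V = (1/2 * b * h_tri) * L
Cross-section area = 0.5 * 7 * 9.4 = 32.9
V = 32.9 * 9
V = 296.1
296.1 ft^3


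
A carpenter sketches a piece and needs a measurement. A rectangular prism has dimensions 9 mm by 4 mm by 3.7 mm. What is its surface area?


Shape: rectangular prism
l = 9 mm, w = 4 mm, h = 3.7 mm
Formula: SA = 2(lw + lh + wh)
lw = 36, lh = 33.3, wh = 14.8
lw + lh + wh = 84.1
SA = 2 * 84.1
SA = 168.2
168.2 mm^2


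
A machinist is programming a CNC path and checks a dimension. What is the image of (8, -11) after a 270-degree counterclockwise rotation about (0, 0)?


Transformation: rotation about the origin
Original point: (8, -11)
Rule for 270 deg counterclockwise: (x, y) -> (y, -x)
Apply: (8, -11) -> (-11, -8)
(-11, -8)


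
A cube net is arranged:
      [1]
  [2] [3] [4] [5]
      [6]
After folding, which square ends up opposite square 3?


Net: cross layout. Take square 3 as the base (bottom).
Fold the four squares in the horizontal row up around 3: 2 -> left, 4 -> right, 5 wraps to the top.
Fold 1 and 6 up from 3: 1 -> back, 6 -> front.
Opposite pairs are therefore: (1, 6), (2, 4), (3, 5).
Face 3 is opposite face 5.
face 5


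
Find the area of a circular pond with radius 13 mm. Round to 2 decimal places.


Shape: circle
Radius r = 13 mm
Formula: A = pi * r^2
r^2 = 13^2 = 169
A = pi * 169
A = 530.93
530.93 mm^2


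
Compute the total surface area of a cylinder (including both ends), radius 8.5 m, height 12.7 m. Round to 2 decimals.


Shape: closed cylinder
Radius r = 8.5 m, Height h = 12.7 m
Formula: SA = 2*pi*r^2 + 2*pi*r*h = 2*pi*r*(r + h)
r + h = 21.2
2 * r * (r + h) = 2 * 8.5 * 21.2 = 360.4
SA = 360.4 * pi
SA = 1132.23
1132.23 m^2


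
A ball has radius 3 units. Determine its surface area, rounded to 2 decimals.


Shape: sphere
Radius r = 3 units
Formula: SA = 4 * pi * r^2
r^2 = 9
SA = 4 * pi * 9
SA = 36 * pi
SA = 113.1
113.1 units^2


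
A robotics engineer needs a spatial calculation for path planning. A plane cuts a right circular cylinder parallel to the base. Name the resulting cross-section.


Solid: right circular cylinder
Cutting plane: parallel to the base
Visualize the intersection of the plane with the solid's surface.
The boundary of the cut region is a circle.
circle


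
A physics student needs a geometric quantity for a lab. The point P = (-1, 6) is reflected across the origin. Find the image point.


Transformation: reflection
Original point: (-1, 6)
Rule for reflection through the origin: (x, y) -> (-x, -y)
Apply: (-1, 6) -> (1, -6)
(1, -6)


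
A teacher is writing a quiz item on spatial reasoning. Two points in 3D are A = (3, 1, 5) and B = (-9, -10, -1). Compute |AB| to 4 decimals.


3D distance between two points
P1 = (3, 1, 5), P2 = (-9, -10, -1)
Formula: d = sqrt((x2-x1)^2 + (y2-y1)^2 + (z2-z1)^2)
dx = -9 - 3 = -12
dy = -10 - 1 = -11
dz = -1 - 5 = -6
dx^2 + dy^2 + dz^2 = 144 + 121 + 36 = 301
d = sqrt(301)
d = 17.3494
17.3494 units


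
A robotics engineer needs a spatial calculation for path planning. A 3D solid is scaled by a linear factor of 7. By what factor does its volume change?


Linear scale factor k = 7
Rule: under a linear scaling by k, volumes scale by k^3.
k^3 = 7 * 7 * 7
k^3 = 49 * 7
k^3 = 343
Volume scales by a factor of 343.
343 (dimensionless)


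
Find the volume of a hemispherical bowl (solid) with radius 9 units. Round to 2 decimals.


Shape: hemisphere (half of a sphere)
Radius r = 9 units
Formula: V = (1/2) * (4/3) * pi * r^3 = (2/3) * pi * r^3
r^3 = 729
(2/3) * 729 = 486
V = 486 * pi
V = 1526.81
1526.81 units^3


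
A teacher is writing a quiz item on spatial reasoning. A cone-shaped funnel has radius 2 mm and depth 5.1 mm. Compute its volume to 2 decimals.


Shape: cone
Radius r = 2 mm, Height h = 5.1 mm
Formula: V = (1/3) * pi * r^2 * h
r^2 = 4
pi * r^2 * h = pi * 4 * 5.1 = 20.4 * pi
V = 20.4 * pi / 3
V = 21.36
21.36 mm^3


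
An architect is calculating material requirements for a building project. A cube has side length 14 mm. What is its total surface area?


Shape: cube
Side s = 14 mm
A cube has 6 square faces.
Formula: SA = 6 * s^2
s^2 = 196
SA = 6 * 196
SA = 1176
1176 mm^2


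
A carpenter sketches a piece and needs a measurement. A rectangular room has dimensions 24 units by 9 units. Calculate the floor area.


Shape: rectangle
Length l = 24 units, Width w = 9 units
Formula: A = l * w
A = 24 * 9
A = 216
216 units^2


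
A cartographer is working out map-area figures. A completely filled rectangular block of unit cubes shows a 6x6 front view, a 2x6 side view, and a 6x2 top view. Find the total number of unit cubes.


Orthographic views of a solid rectangular block:
Front view 6 x 6 -> length = 6, height = 6
Side view 2 x 6 -> width = 2, height = 6 (consistent)
Top view 6 x 2 -> confirms length = 6, width = 2
The block is 6 x 2 x 6.
Total unit cubes = 6 * 2 * 6 = 72
72 unit cubes


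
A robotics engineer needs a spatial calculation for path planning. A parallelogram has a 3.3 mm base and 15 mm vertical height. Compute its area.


Shape: parallelogram
Base b = 3.3 mm, Height h = 15 mm
Formula: A = b * h
A = 3.3 * 15
A = 49.5
49.5 mm^2


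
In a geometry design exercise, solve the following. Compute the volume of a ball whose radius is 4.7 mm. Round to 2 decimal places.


Shape: sphere
Radius r = 4.7 mm
Formula: V = (4/3) * pi * r^3
r^3 = 103.823
(4/3) * 103.823 = 138.430667
V = 138.430667 * pi
V = 434.89
434.89 mm^3


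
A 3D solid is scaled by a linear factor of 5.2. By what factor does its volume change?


Linear scale factor k = 5.2
Rule: under a linear scaling by k, volumes scale by k^3.
k^3 = 5.2 * 5.2 * 5.2
k^3 = 27.04 * 5.2
k^3 = 140.608
Volume scales by a factor of 140.608.
140.608 (dimensionless)


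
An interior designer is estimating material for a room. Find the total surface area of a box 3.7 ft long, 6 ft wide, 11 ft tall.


Shape: rectangular prism
l = 3.7 ft, w = 6 ft, h = 11 ft
Formula: SA = 2(lw + lh + wh)
lw = 22.2, lh = 40.7, wh = 66
lw + lh + wh = 128.9
SA = 2 * 128.9
SA = 257.8
257.8 ft^2


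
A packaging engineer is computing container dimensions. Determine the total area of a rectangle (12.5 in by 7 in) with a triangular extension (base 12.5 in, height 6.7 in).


Composite shape: rectangle + triangle
Rectangle area = 12.5 * 7 = 87.5
Triangle area = 0.5 * 12.5 * 6.7 = 41.875
Total = 87.5 + 41.875
Total = 129.375
129.375 in^2


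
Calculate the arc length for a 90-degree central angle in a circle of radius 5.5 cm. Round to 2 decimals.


Shape: circular arc
Radius r = 5.5 cm, Angle = 90 degrees
Formula: L = (angle/360) * 2 * pi * r
2 * pi * r = 11 * pi
L = (90/360) * 11 * pi
L = 2.75 * pi
L = 8.64
8.64 cm


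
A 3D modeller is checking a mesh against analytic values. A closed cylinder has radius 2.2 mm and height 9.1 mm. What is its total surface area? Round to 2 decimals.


Shape: closed cylinder
Radius r = 2.2 mm, Height h = 9.1 mm
Formula: SA = 2*pi*r^2 + 2*pi*r*h = 2*pi*r*(r + h)
r + h = 11.3
2 * r * (r + h) = 2 * 2.2 * 11.3 = 49.72
SA = 49.72 * pi
SA = 156.2
156.2 mm^2


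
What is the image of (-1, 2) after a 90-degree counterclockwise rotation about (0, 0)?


Transformation: rotation about the origin
Original point: (-1, 2)
Rule for 90 deg counterclockwise: (x, y) -> (-y, x)
Apply: (-1, 2) -> (-2, -1)
(-2, -1)


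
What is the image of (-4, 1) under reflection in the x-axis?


Transformation: reflection
Original point: (-4, 1)
Rule for reflection over the x-axis: (x, y) -> (x, -y)
Apply: (-4, 1) -> (-4, -1)
(-4, -1)


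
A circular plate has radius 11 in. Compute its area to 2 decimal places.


Shape: circle
Radius r = 11 in
Formula: A = pi * r^2
r^2 = 11^2 = 121
A = pi * 121
A = 380.13
380.13 in^2


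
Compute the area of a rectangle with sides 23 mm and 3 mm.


Shape: rectangle
Length l = 23 mm, Width w = 3 mm
Formula: A = l * w
A = 23 * 3
A = 69
69 mm^2


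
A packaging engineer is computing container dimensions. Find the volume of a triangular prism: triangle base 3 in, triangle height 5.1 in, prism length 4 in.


Shape: triangular prism
Triangle base = 3 in, triangle height = 5.1 in, prism length L = 4 in
Formula: V = (1/2 * b * h_tri) * L
Cross-section area = 0.5 * 3 * 5.1 = 7.65
V = 7.65 * 4
V = 30.6
30.6 in^3


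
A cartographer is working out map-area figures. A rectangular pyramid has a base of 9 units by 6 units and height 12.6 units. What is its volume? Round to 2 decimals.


Shape: rectangular pyramid
Base: 9 units x 6 units, Height h = 12.6 units
Formula: V = (1/3) * base_area * h
base_area = 9 * 6 = 54
base_area * h = 54 * 12.6 = 680.4
V = 680.4 / 3
V = 226.8
226.8 units^3


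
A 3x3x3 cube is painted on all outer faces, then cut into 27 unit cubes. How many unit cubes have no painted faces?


Large cube: 3 x 3 x 3, cut into unit cubes.
n = 3, so n - 2 = 1
Unpainted cubes form the interior (n - 2)^3 block.
(n - 2)^3 = 1^3 = 1
1 unit cubes


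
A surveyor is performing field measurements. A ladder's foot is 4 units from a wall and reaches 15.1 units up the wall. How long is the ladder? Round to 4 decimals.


Shape: right triangle
Legs a = 4 units, b = 15.1 units
Formula: c = sqrt(a^2 + b^2)
a^2 = 16, b^2 = 228.01
a^2 + b^2 = 244.01
c = sqrt(244.01)
c = 15.6208
15.6208 units


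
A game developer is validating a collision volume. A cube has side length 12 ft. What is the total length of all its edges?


Shape: cube
Side s = 12 ft
A cube has 12 edges, all equal.
Formula: total edge length = 12 * s
Total = 12 * 12
Total = 144
144 ft


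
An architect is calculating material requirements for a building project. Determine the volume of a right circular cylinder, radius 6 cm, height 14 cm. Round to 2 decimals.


Shape: cylinder
Radius r = 6 cm, Height h = 14 cm
Formula: V = pi * r^2 * h
r^2 = 36
V = pi * 36 * 14
V = 504 * pi
V = 1583.36
1583.36 cm^3


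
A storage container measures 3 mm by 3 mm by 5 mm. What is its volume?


Shape: rectangular prism
l = 3 mm, w = 3 mm, h = 5 mm
Formula: V = l * w * h
V = 3 * 3 * 5
V = 9 * 5
V = 45
45 mm^3


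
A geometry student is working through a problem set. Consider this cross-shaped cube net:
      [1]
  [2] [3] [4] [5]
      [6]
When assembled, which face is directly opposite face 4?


Net: cross layout. Take square 3 as the base (bottom).
Fold the four squares in the horizontal row up around 3: 2 -> left, 4 -> right, 5 wraps to the top.
Fold 1 and 6 up from 3: 1 -> back, 6 -> front.
Opposite pairs are therefore: (1, 6), (2, 4), (3, 5).
Face 4 is opposite face 2.
face 2


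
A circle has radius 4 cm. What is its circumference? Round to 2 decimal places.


Shape: circle
Radius r = 4 cm
Formula: C = 2 * pi * r
C = 2 * pi * 4
C = 8 * pi
C = 25.13
25.13 cm


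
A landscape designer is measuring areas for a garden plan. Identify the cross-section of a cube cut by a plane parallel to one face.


Solid: cube
Cutting plane: parallel to one face
Visualize the intersection of the plane with the solid's surface.
The boundary of the cut region is a square.
square


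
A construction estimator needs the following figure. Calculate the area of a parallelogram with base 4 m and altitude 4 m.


Shape: parallelogram
Base b = 4 m, Height h = 4 m
Formula: A = b * h
A = 4 * 4
A = 16
16 m^2


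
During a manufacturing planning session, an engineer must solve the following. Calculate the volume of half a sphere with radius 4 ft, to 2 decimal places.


Shape: hemisphere (half of a sphere)
Radius r = 4 ft
Formula: V = (1/2) * (4/3) * pi * r^3 = (2/3) * pi * r^3
r^3 = 64
(2/3) * 64 = 42.666667
V = 42.666667 * pi
V = 134.04
134.04 ft^3


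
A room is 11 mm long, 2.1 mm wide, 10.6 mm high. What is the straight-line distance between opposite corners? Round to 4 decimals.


Shape: rectangular box (space diagonal)
l = 11 mm, w = 2.1 mm, h = 10.6 mm
Visualize: the diagonal of the base, then a right triangle with that diagonal and the height.
Formula: d = sqrt(l^2 + w^2 + h^2)
l^2 + w^2 + h^2 = 121 + 4.41 + 112.36 = 237.77
d = sqrt(237.77)
d = 15.4198
15.4198 mm


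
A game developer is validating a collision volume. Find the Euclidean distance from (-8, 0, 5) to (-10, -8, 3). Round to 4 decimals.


3D distance between two points
P1 = (-8, 0, 5), P2 = (-10, -8, 3)
Formula: d = sqrt((x2-x1)^2 + (y2-y1)^2 + (z2-z1)^2)
dx = -10 - -8 = -2
dy = -8 - 0 = -8
dz = 3 - 5 = -2
dx^2 + dy^2 + dz^2 = 4 + 64 + 4 = 72
d = sqrt(72)
d = 8.4853
8.4853 units


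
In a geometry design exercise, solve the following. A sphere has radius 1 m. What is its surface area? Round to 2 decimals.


Shape: sphere
Radius r = 1 m
Formula: SA = 4 * pi * r^2
r^2 = 1
SA = 4 * pi * 1
SA = 4 * pi
SA = 12.57
12.57 m^2


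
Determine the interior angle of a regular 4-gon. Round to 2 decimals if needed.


Shape: regular square (4 sides)
Formula: interior angle = (n - 2) * 180 / n
(n - 2) = 2
(n - 2) * 180 = 360
angle = 360 / 4
angle = 90
90 degrees


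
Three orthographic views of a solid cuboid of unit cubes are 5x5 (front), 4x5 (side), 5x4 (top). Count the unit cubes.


Orthographic views of a solid rectangular block:
Front view 5 x 5 -> length = 5, height = 5
Side view 4 x 5 -> width = 4, height = 5 (consistent)
Top view 5 x 4 -> confirms length = 5, width = 4
The block is 5 x 4 x 5.
Total unit cubes = 5 * 4 * 5 = 100
100 unit cubes


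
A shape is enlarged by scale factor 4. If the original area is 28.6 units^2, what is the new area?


Linear scale factor k = 4
Original area = 28.6 units^2
Rule: under a linear scaling by k, areas scale by k^2.
k^2 = 4^2 = 16
New area = 28.6 * 16
New area = 457.6
457.6 units^2


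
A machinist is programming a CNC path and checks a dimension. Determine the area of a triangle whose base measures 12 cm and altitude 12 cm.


Shape: triangle
Base b = 12 cm, Height h = 12 cm
Formula: A = (1/2) * b * h
A = 0.5 * 12 * 12
A = 0.5 * 144
A = 72
72 cm^2


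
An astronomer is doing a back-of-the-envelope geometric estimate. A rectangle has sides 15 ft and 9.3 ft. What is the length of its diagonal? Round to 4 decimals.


Shape: rectangle (diagonal via Pythagoras)
Sides: 15 ft and 9.3 ft
Formula: d = sqrt(l^2 + w^2)
l^2 = 225, w^2 = 86.49
l^2 + w^2 = 311.49
d = sqrt(311.49)
d = 17.6491
17.6491 ft


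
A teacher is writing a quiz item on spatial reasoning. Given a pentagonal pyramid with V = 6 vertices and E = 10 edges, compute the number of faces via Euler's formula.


Polyhedron: pentagonal pyramid
Euler's formula for convex polyhedra: V - E + F = 2
Given: V = 6 vertices and E = 10 edges
Solve for F:
F = 2 + E - V = 2 + 10 - 6 = 6
6 faces


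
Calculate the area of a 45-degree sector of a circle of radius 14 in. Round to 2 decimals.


Shape: circular sector
Radius r = 14 in, Angle = 45 degrees
Formula: A = (angle/360) * pi * r^2
r^2 = 196
Fraction of circle = 45/360
A = (45/360) * pi * 196
A = 24.5 * pi
A = 76.97
76.97 in^2


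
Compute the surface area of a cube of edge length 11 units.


Shape: cube
Side s = 11 units
A cube has 6 square faces.
Formula: SA = 6 * s^2
s^2 = 121
SA = 6 * 121
SA = 726
726 units^2


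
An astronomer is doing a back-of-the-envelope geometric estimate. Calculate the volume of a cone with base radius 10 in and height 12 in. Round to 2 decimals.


Shape: cone
Radius r = 10 in, Height h = 12 in
Formula: V = (1/3) * pi * r^2 * h
r^2 = 100
pi * r^2 * h = pi * 100 * 12 = 1200 * pi
V = 1200 * pi / 3
V = 1256.64
1256.64 in^3


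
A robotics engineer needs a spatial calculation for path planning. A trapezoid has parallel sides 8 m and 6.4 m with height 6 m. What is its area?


Shape: trapezoid
Parallel sides a = 8 m, b = 6.4 m; Height h = 6 m
Formula: A = (a + b) * h / 2
a + b = 8 + 6.4 = 14.4
A = 14.4 * 6 / 2
A = 86.4 / 2
A = 43.2
43.2 m^2


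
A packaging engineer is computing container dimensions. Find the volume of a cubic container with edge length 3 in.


Shape: cube
Side s = 3 in
Formula: V = s^3
V = 3 * 3 * 3
V = 9 * 3
V = 27
27 in^3


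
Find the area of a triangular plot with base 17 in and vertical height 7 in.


Shape: triangle
Base b = 17 in, Height h = 7 in
Formula: A = (1/2) * b * h
A = 0.5 * 17 * 7
A = 0.5 * 119
A = 59.5
59.5 in^2


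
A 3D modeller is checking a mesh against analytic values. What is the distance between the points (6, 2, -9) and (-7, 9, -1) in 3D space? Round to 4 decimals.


3D distance between two points
P1 = (6, 2, -9), P2 = (-7, 9, -1)
Formula: d = sqrt((x2-x1)^2 + (y2-y1)^2 + (z2-z1)^2)
dx = -7 - 6 = -13
dy = 9 - 2 = 7
dz = -1 - -9 = 8
dx^2 + dy^2 + dz^2 = 169 + 49 + 64 = 282
d = sqrt(282)
d = 16.7929
16.7929 units


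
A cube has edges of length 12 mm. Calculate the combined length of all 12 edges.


Shape: cube
Side s = 12 mm
A cube has 12 edges, all equal.
Formula: total edge length = 12 * s
Total = 12 * 12
Total = 144
144 mm


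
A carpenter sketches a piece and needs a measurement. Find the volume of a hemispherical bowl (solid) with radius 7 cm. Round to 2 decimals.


Shape: hemisphere (half of a sphere)
Radius r = 7 cm
Formula: V = (1/2) * (4/3) * pi * r^3 = (2/3) * pi * r^3
r^3 = 343
(2/3) * 343 = 228.666667
V = 228.666667 * pi
V = 718.38
718.38 cm^3


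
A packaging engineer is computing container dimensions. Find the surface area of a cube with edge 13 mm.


Shape: cube
Side s = 13 mm
A cube has 6 square faces.
Formula: SA = 6 * s^2
s^2 = 169
SA = 6 * 169
SA = 1014
1014 mm^2


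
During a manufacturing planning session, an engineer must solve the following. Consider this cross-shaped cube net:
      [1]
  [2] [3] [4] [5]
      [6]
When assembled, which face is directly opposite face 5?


Net: cross layout. Take square 3 as the base (bottom).
Fold the four squares in the horizontal row up around 3: 2 -> left, 4 -> right, 5 wraps to the top.
Fold 1 and 6 up from 3: 1 -> back, 6 -> front.
Opposite pairs are therefore: (1, 6), (2, 4), (3, 5).
Face 5 is opposite face 3.
face 3


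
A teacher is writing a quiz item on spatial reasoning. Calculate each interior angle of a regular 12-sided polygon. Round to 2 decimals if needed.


Shape: regular dodecagon (12 sides)
Formula: interior angle = (n - 2) * 180 / n
(n - 2) = 10
(n - 2) * 180 = 1800
angle = 1800 / 12
angle = 150
150 degrees


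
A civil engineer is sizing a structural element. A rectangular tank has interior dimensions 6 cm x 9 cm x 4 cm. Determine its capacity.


Shape: rectangular prism
l = 6 cm, w = 9 cm, h = 4 cm
Formula: V = l * w * h
V = 6 * 9 * 4
V = 54 * 4
V = 216
216 cm^3


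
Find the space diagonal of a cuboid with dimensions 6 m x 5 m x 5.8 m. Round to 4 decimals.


Shape: rectangular box (space diagonal)
l = 6 m, w = 5 m, h = 5.8 m
Visualize: the diagonal of the base, then a right triangle with that diagonal and the height.
Formula: d = sqrt(l^2 + w^2 + h^2)
l^2 + w^2 + h^2 = 36 + 25 + 33.64 = 94.64
d = sqrt(94.64)
d = 9.7283
9.7283 m


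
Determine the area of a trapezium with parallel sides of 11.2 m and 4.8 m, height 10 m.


Shape: trapezoid
Parallel sides a = 11.2 m, b = 4.8 m; Height h = 10 m
Formula: A = (a + b) * h / 2
a + b = 11.2 + 4.8 = 16
A = 16 * 10 / 2
A = 160 / 2
A = 80
80 m^2


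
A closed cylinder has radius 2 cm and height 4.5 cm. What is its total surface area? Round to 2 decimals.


Shape: closed cylinder
Radius r = 2 cm, Height h = 4.5 cm
Formula: SA = 2*pi*r^2 + 2*pi*r*h = 2*pi*r*(r + h)
r + h = 6.5
2 * r * (r + h) = 2 * 2 * 6.5 = 26
SA = 26 * pi
SA = 81.68
81.68 cm^2


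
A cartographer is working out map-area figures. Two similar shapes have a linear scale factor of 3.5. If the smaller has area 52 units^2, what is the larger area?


Linear scale factor k = 3.5
Original area = 52 units^2
Rule: under a linear scaling by k, areas scale by k^2.
k^2 = 3.5^2 = 12.25
New area = 52 * 12.25
New area = 637
637 units^2


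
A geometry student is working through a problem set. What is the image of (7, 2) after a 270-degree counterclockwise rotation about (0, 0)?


Transformation: rotation about the origin
Original point: (7, 2)
Rule for 270 deg counterclockwise: (x, y) -> (y, -x)
Apply: (7, 2) -> (2, -7)
(2, -7)


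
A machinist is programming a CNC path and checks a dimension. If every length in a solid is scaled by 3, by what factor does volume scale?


Linear scale factor k = 3
Rule: under a linear scaling by k, volumes scale by k^3.
k^3 = 3 * 3 * 3
k^3 = 9 * 3
k^3 = 27
Volume scales by a factor of 27.
27 (dimensionless)


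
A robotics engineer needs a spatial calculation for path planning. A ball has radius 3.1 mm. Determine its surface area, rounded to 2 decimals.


Shape: sphere
Radius r = 3.1 mm
Formula: SA = 4 * pi * r^2
r^2 = 9.61
SA = 4 * pi * 9.61
SA = 38.44 * pi
SA = 120.76
120.76 mm^2


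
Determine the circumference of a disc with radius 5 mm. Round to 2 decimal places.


Shape: circle
Radius r = 5 mm
Formula: C = 2 * pi * r
C = 2 * pi * 5
C = 10 * pi
C = 31.42
31.42 mm


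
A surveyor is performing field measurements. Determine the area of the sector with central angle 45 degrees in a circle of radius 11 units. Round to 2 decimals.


Shape: circular sector
Radius r = 11 units, Angle = 45 degrees
Formula: A = (angle/360) * pi * r^2
r^2 = 121
Fraction of circle = 45/360
A = (45/360) * pi * 121
A = 15.125 * pi
A = 47.52
47.52 units^2


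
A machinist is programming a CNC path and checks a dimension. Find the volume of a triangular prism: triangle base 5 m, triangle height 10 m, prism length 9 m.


Shape: triangular prism
Triangle base = 5 m, triangle height = 10 m, prism length L = 9 m
Formula: V = (1/2 * b * h_tri) * L
Cross-section area = 0.5 * 5 * 10 = 25
V = 25 * 9
V = 225
225 m^3


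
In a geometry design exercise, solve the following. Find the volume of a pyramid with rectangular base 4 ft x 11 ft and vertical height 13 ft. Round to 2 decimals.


Shape: rectangular pyramid
Base: 4 ft x 11 ft, Height h = 13 ft
Formula: V = (1/3) * base_area * h
base_area = 4 * 11 = 44
base_area * h = 44 * 13 = 572
V = 572 / 3
V = 190.67
190.67 ft^3


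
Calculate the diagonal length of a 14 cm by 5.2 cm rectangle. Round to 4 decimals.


Shape: rectangle (diagonal via Pythagoras)
Sides: 14 cm and 5.2 cm
Formula: d = sqrt(l^2 + w^2)
l^2 = 196, w^2 = 27.04
l^2 + w^2 = 223.04
d = sqrt(223.04)
d = 14.9345
14.9345 cm
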